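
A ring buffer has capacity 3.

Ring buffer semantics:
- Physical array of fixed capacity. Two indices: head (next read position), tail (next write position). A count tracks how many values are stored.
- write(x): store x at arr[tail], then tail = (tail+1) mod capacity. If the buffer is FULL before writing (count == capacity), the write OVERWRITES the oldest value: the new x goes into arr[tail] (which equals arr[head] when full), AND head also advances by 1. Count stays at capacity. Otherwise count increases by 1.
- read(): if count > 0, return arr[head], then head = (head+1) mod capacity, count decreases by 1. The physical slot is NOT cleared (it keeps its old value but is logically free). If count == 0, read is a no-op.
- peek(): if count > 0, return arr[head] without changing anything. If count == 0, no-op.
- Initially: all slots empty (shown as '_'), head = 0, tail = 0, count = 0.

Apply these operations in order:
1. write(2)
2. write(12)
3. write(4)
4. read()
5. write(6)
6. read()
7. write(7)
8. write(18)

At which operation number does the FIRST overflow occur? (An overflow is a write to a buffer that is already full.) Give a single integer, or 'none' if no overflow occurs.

After op 1 (write(2)): arr=[2 _ _] head=0 tail=1 count=1
After op 2 (write(12)): arr=[2 12 _] head=0 tail=2 count=2
After op 3 (write(4)): arr=[2 12 4] head=0 tail=0 count=3
After op 4 (read()): arr=[2 12 4] head=1 tail=0 count=2
After op 5 (write(6)): arr=[6 12 4] head=1 tail=1 count=3
After op 6 (read()): arr=[6 12 4] head=2 tail=1 count=2
After op 7 (write(7)): arr=[6 7 4] head=2 tail=2 count=3
After op 8 (write(18)): arr=[6 7 18] head=0 tail=0 count=3

Answer: 8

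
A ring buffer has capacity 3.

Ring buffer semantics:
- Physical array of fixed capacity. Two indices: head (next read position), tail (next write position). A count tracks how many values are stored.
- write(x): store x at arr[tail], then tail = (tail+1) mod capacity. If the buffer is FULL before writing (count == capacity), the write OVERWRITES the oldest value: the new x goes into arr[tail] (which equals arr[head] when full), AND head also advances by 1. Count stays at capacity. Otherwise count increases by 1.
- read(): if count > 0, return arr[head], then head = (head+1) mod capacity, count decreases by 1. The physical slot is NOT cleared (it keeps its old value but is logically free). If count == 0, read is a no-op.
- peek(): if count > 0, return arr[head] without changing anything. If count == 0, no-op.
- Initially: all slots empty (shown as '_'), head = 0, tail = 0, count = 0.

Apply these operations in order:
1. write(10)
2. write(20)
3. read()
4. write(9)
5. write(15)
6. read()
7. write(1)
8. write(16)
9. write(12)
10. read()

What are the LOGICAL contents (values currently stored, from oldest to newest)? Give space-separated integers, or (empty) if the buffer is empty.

Answer: 16 12

Derivation:
After op 1 (write(10)): arr=[10 _ _] head=0 tail=1 count=1
After op 2 (write(20)): arr=[10 20 _] head=0 tail=2 count=2
After op 3 (read()): arr=[10 20 _] head=1 tail=2 count=1
After op 4 (write(9)): arr=[10 20 9] head=1 tail=0 count=2
After op 5 (write(15)): arr=[15 20 9] head=1 tail=1 count=3
After op 6 (read()): arr=[15 20 9] head=2 tail=1 count=2
After op 7 (write(1)): arr=[15 1 9] head=2 tail=2 count=3
After op 8 (write(16)): arr=[15 1 16] head=0 tail=0 count=3
After op 9 (write(12)): arr=[12 1 16] head=1 tail=1 count=3
After op 10 (read()): arr=[12 1 16] head=2 tail=1 count=2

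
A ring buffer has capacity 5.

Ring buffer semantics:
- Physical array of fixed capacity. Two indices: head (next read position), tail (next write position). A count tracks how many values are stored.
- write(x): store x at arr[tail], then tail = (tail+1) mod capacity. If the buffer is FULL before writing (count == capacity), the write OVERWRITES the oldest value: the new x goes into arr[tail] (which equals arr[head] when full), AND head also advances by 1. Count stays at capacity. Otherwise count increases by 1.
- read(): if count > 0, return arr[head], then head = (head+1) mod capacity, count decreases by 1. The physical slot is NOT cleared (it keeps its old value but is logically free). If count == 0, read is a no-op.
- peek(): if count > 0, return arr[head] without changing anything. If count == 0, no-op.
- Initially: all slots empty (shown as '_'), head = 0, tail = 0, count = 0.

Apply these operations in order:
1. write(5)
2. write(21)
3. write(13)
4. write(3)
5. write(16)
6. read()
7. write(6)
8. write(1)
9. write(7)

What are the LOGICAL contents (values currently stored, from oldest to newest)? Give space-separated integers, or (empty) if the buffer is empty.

After op 1 (write(5)): arr=[5 _ _ _ _] head=0 tail=1 count=1
After op 2 (write(21)): arr=[5 21 _ _ _] head=0 tail=2 count=2
After op 3 (write(13)): arr=[5 21 13 _ _] head=0 tail=3 count=3
After op 4 (write(3)): arr=[5 21 13 3 _] head=0 tail=4 count=4
After op 5 (write(16)): arr=[5 21 13 3 16] head=0 tail=0 count=5
After op 6 (read()): arr=[5 21 13 3 16] head=1 tail=0 count=4
After op 7 (write(6)): arr=[6 21 13 3 16] head=1 tail=1 count=5
After op 8 (write(1)): arr=[6 1 13 3 16] head=2 tail=2 count=5
After op 9 (write(7)): arr=[6 1 7 3 16] head=3 tail=3 count=5

Answer: 3 16 6 1 7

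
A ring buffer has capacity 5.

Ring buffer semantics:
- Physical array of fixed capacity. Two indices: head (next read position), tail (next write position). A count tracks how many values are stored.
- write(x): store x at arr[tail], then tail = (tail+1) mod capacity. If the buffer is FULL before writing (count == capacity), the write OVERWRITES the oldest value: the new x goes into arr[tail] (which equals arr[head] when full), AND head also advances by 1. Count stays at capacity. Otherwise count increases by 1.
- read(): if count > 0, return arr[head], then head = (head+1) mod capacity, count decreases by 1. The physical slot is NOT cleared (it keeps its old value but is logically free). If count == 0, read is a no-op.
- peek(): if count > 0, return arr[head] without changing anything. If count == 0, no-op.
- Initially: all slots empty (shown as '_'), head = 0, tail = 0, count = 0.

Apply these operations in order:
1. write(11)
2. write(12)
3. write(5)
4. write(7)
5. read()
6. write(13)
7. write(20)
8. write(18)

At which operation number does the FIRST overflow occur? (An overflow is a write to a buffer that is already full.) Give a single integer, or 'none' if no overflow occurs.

Answer: 8

Derivation:
After op 1 (write(11)): arr=[11 _ _ _ _] head=0 tail=1 count=1
After op 2 (write(12)): arr=[11 12 _ _ _] head=0 tail=2 count=2
After op 3 (write(5)): arr=[11 12 5 _ _] head=0 tail=3 count=3
After op 4 (write(7)): arr=[11 12 5 7 _] head=0 tail=4 count=4
After op 5 (read()): arr=[11 12 5 7 _] head=1 tail=4 count=3
After op 6 (write(13)): arr=[11 12 5 7 13] head=1 tail=0 count=4
After op 7 (write(20)): arr=[20 12 5 7 13] head=1 tail=1 count=5
After op 8 (write(18)): arr=[20 18 5 7 13] head=2 tail=2 count=5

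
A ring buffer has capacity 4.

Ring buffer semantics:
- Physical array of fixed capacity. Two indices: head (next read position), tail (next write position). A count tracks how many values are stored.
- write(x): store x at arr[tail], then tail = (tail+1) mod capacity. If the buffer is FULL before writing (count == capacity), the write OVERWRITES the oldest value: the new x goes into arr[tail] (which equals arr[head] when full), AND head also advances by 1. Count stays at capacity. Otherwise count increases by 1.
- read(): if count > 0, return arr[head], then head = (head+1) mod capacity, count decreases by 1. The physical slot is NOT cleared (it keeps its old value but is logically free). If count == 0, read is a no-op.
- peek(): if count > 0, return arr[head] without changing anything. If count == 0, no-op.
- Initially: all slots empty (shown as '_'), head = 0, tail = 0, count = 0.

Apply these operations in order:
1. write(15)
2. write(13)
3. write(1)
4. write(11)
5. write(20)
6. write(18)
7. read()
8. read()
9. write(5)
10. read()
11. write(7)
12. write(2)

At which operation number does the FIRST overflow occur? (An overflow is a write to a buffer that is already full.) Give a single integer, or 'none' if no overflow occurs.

Answer: 5

Derivation:
After op 1 (write(15)): arr=[15 _ _ _] head=0 tail=1 count=1
After op 2 (write(13)): arr=[15 13 _ _] head=0 tail=2 count=2
After op 3 (write(1)): arr=[15 13 1 _] head=0 tail=3 count=3
After op 4 (write(11)): arr=[15 13 1 11] head=0 tail=0 count=4
After op 5 (write(20)): arr=[20 13 1 11] head=1 tail=1 count=4
After op 6 (write(18)): arr=[20 18 1 11] head=2 tail=2 count=4
After op 7 (read()): arr=[20 18 1 11] head=3 tail=2 count=3
After op 8 (read()): arr=[20 18 1 11] head=0 tail=2 count=2
After op 9 (write(5)): arr=[20 18 5 11] head=0 tail=3 count=3
After op 10 (read()): arr=[20 18 5 11] head=1 tail=3 count=2
After op 11 (write(7)): arr=[20 18 5 7] head=1 tail=0 count=3
After op 12 (write(2)): arr=[2 18 5 7] head=1 tail=1 count=4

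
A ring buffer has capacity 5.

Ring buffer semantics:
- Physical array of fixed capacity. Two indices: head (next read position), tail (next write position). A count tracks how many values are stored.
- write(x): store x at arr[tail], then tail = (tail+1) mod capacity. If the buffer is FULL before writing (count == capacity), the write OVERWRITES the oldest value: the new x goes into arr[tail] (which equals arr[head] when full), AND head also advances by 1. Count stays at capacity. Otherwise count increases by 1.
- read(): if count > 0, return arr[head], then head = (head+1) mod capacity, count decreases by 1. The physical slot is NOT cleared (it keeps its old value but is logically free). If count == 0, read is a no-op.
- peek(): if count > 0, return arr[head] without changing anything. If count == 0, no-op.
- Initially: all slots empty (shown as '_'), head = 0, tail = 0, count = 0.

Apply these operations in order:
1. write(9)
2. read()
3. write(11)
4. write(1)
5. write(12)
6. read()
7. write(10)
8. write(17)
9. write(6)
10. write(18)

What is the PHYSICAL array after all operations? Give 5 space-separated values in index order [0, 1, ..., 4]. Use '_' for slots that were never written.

Answer: 17 6 18 12 10

Derivation:
After op 1 (write(9)): arr=[9 _ _ _ _] head=0 tail=1 count=1
After op 2 (read()): arr=[9 _ _ _ _] head=1 tail=1 count=0
After op 3 (write(11)): arr=[9 11 _ _ _] head=1 tail=2 count=1
After op 4 (write(1)): arr=[9 11 1 _ _] head=1 tail=3 count=2
After op 5 (write(12)): arr=[9 11 1 12 _] head=1 tail=4 count=3
After op 6 (read()): arr=[9 11 1 12 _] head=2 tail=4 count=2
After op 7 (write(10)): arr=[9 11 1 12 10] head=2 tail=0 count=3
After op 8 (write(17)): arr=[17 11 1 12 10] head=2 tail=1 count=4
After op 9 (write(6)): arr=[17 6 1 12 10] head=2 tail=2 count=5
After op 10 (write(18)): arr=[17 6 18 12 10] head=3 tail=3 count=5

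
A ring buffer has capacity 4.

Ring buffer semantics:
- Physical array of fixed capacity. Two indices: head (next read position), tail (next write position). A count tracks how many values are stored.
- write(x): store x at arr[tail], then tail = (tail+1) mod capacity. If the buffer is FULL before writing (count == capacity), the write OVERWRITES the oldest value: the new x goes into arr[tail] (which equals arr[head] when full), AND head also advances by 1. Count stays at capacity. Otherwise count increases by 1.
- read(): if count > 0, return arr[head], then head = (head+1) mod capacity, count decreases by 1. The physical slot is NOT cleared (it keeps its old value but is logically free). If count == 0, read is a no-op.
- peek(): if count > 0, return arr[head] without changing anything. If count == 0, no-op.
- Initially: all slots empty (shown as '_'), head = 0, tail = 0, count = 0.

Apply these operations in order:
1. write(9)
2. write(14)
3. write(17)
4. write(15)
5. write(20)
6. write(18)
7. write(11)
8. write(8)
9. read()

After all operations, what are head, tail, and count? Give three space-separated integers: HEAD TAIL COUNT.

Answer: 1 0 3

Derivation:
After op 1 (write(9)): arr=[9 _ _ _] head=0 tail=1 count=1
After op 2 (write(14)): arr=[9 14 _ _] head=0 tail=2 count=2
After op 3 (write(17)): arr=[9 14 17 _] head=0 tail=3 count=3
After op 4 (write(15)): arr=[9 14 17 15] head=0 tail=0 count=4
After op 5 (write(20)): arr=[20 14 17 15] head=1 tail=1 count=4
After op 6 (write(18)): arr=[20 18 17 15] head=2 tail=2 count=4
After op 7 (write(11)): arr=[20 18 11 15] head=3 tail=3 count=4
After op 8 (write(8)): arr=[20 18 11 8] head=0 tail=0 count=4
After op 9 (read()): arr=[20 18 11 8] head=1 tail=0 count=3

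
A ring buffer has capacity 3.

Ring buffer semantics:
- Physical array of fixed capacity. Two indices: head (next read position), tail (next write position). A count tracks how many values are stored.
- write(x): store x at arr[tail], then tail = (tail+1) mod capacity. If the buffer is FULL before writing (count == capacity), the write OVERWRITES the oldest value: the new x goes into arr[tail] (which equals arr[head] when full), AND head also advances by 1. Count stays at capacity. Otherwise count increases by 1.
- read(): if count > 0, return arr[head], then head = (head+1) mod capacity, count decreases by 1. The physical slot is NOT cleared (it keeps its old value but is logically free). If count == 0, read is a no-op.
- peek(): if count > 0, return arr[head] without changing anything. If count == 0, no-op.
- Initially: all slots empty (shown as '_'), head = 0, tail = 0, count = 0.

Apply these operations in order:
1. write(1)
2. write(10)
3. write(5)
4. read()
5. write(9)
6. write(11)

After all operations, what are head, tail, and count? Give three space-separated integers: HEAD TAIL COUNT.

After op 1 (write(1)): arr=[1 _ _] head=0 tail=1 count=1
After op 2 (write(10)): arr=[1 10 _] head=0 tail=2 count=2
After op 3 (write(5)): arr=[1 10 5] head=0 tail=0 count=3
After op 4 (read()): arr=[1 10 5] head=1 tail=0 count=2
After op 5 (write(9)): arr=[9 10 5] head=1 tail=1 count=3
After op 6 (write(11)): arr=[9 11 5] head=2 tail=2 count=3

Answer: 2 2 3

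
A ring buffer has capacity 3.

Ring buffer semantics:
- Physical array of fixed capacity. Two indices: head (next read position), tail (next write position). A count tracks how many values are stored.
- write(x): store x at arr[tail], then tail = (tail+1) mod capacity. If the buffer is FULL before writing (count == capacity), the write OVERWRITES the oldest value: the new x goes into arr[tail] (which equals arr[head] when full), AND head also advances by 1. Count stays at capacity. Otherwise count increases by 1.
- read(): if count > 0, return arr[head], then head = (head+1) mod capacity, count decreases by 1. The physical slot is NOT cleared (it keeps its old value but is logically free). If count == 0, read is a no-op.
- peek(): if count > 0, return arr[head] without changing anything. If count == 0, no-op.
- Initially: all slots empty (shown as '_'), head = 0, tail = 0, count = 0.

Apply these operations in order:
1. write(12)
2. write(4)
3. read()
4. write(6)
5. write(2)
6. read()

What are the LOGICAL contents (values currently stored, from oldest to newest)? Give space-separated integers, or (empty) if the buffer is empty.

Answer: 6 2

Derivation:
After op 1 (write(12)): arr=[12 _ _] head=0 tail=1 count=1
After op 2 (write(4)): arr=[12 4 _] head=0 tail=2 count=2
After op 3 (read()): arr=[12 4 _] head=1 tail=2 count=1
After op 4 (write(6)): arr=[12 4 6] head=1 tail=0 count=2
After op 5 (write(2)): arr=[2 4 6] head=1 tail=1 count=3
After op 6 (read()): arr=[2 4 6] head=2 tail=1 count=2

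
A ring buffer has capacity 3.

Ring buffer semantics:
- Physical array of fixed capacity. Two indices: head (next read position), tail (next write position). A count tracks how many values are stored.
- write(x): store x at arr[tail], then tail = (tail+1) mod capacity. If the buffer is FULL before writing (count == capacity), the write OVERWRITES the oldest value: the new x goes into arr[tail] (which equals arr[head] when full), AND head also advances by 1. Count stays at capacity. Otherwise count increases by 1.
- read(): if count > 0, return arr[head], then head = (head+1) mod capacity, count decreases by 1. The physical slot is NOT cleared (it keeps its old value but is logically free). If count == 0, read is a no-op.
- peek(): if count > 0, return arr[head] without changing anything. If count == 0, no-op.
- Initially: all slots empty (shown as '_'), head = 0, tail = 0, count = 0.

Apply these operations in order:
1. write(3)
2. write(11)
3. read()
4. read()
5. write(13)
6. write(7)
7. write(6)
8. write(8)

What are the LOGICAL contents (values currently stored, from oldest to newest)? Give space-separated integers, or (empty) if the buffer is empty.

Answer: 7 6 8

Derivation:
After op 1 (write(3)): arr=[3 _ _] head=0 tail=1 count=1
After op 2 (write(11)): arr=[3 11 _] head=0 tail=2 count=2
After op 3 (read()): arr=[3 11 _] head=1 tail=2 count=1
After op 4 (read()): arr=[3 11 _] head=2 tail=2 count=0
After op 5 (write(13)): arr=[3 11 13] head=2 tail=0 count=1
After op 6 (write(7)): arr=[7 11 13] head=2 tail=1 count=2
After op 7 (write(6)): arr=[7 6 13] head=2 tail=2 count=3
After op 8 (write(8)): arr=[7 6 8] head=0 tail=0 count=3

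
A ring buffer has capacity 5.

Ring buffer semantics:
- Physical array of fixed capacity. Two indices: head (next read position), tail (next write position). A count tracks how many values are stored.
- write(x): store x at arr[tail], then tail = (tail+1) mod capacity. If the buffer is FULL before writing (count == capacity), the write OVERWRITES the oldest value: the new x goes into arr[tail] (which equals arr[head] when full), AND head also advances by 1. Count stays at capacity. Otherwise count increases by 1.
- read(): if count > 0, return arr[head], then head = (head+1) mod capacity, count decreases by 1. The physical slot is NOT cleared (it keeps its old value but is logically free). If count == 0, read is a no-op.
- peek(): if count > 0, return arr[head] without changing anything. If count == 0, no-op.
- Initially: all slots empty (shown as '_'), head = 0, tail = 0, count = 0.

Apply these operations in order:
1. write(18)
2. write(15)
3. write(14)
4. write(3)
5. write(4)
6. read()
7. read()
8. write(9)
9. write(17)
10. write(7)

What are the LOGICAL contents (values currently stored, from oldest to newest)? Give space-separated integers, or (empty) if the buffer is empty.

Answer: 3 4 9 17 7

Derivation:
After op 1 (write(18)): arr=[18 _ _ _ _] head=0 tail=1 count=1
After op 2 (write(15)): arr=[18 15 _ _ _] head=0 tail=2 count=2
After op 3 (write(14)): arr=[18 15 14 _ _] head=0 tail=3 count=3
After op 4 (write(3)): arr=[18 15 14 3 _] head=0 tail=4 count=4
After op 5 (write(4)): arr=[18 15 14 3 4] head=0 tail=0 count=5
After op 6 (read()): arr=[18 15 14 3 4] head=1 tail=0 count=4
After op 7 (read()): arr=[18 15 14 3 4] head=2 tail=0 count=3
After op 8 (write(9)): arr=[9 15 14 3 4] head=2 tail=1 count=4
After op 9 (write(17)): arr=[9 17 14 3 4] head=2 tail=2 count=5
After op 10 (write(7)): arr=[9 17 7 3 4] head=3 tail=3 count=5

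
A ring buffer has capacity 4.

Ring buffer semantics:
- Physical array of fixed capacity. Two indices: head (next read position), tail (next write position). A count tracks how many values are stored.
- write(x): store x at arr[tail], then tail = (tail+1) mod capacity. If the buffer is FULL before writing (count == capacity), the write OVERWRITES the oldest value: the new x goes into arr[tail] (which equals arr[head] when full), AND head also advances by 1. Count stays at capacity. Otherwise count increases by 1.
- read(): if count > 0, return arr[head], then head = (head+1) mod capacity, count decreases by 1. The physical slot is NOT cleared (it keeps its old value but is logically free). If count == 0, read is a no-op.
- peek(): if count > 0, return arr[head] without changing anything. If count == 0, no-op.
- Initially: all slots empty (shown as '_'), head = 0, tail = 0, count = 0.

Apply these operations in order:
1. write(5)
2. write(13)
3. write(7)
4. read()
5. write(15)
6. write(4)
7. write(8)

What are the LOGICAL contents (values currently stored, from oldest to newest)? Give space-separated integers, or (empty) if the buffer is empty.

After op 1 (write(5)): arr=[5 _ _ _] head=0 tail=1 count=1
After op 2 (write(13)): arr=[5 13 _ _] head=0 tail=2 count=2
After op 3 (write(7)): arr=[5 13 7 _] head=0 tail=3 count=3
After op 4 (read()): arr=[5 13 7 _] head=1 tail=3 count=2
After op 5 (write(15)): arr=[5 13 7 15] head=1 tail=0 count=3
After op 6 (write(4)): arr=[4 13 7 15] head=1 tail=1 count=4
After op 7 (write(8)): arr=[4 8 7 15] head=2 tail=2 count=4

Answer: 7 15 4 8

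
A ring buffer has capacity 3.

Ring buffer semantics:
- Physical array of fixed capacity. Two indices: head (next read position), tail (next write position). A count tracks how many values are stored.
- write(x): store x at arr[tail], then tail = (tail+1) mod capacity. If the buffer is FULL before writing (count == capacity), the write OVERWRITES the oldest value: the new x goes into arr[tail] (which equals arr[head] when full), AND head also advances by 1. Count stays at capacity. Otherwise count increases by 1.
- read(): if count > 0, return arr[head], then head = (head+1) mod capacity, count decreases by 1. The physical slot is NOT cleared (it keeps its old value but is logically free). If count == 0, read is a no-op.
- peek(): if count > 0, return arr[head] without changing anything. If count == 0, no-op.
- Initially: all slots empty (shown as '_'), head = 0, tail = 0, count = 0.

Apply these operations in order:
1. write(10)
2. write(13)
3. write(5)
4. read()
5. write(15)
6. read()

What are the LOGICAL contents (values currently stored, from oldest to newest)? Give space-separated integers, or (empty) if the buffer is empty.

After op 1 (write(10)): arr=[10 _ _] head=0 tail=1 count=1
After op 2 (write(13)): arr=[10 13 _] head=0 tail=2 count=2
After op 3 (write(5)): arr=[10 13 5] head=0 tail=0 count=3
After op 4 (read()): arr=[10 13 5] head=1 tail=0 count=2
After op 5 (write(15)): arr=[15 13 5] head=1 tail=1 count=3
After op 6 (read()): arr=[15 13 5] head=2 tail=1 count=2

Answer: 5 15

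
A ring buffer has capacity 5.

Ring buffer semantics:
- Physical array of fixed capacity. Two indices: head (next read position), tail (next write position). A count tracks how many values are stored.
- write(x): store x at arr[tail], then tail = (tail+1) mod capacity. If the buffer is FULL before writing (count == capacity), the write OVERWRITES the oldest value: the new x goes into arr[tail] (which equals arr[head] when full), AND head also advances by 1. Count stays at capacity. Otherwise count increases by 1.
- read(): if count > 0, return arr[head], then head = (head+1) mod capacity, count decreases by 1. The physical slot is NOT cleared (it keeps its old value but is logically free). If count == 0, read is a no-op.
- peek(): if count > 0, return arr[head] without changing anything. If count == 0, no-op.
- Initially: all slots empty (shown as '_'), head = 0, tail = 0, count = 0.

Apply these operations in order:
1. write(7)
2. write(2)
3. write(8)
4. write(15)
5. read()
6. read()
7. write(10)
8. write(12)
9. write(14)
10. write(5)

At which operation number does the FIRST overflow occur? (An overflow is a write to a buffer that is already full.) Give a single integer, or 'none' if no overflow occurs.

After op 1 (write(7)): arr=[7 _ _ _ _] head=0 tail=1 count=1
After op 2 (write(2)): arr=[7 2 _ _ _] head=0 tail=2 count=2
After op 3 (write(8)): arr=[7 2 8 _ _] head=0 tail=3 count=3
After op 4 (write(15)): arr=[7 2 8 15 _] head=0 tail=4 count=4
After op 5 (read()): arr=[7 2 8 15 _] head=1 tail=4 count=3
After op 6 (read()): arr=[7 2 8 15 _] head=2 tail=4 count=2
After op 7 (write(10)): arr=[7 2 8 15 10] head=2 tail=0 count=3
After op 8 (write(12)): arr=[12 2 8 15 10] head=2 tail=1 count=4
After op 9 (write(14)): arr=[12 14 8 15 10] head=2 tail=2 count=5
After op 10 (write(5)): arr=[12 14 5 15 10] head=3 tail=3 count=5

Answer: 10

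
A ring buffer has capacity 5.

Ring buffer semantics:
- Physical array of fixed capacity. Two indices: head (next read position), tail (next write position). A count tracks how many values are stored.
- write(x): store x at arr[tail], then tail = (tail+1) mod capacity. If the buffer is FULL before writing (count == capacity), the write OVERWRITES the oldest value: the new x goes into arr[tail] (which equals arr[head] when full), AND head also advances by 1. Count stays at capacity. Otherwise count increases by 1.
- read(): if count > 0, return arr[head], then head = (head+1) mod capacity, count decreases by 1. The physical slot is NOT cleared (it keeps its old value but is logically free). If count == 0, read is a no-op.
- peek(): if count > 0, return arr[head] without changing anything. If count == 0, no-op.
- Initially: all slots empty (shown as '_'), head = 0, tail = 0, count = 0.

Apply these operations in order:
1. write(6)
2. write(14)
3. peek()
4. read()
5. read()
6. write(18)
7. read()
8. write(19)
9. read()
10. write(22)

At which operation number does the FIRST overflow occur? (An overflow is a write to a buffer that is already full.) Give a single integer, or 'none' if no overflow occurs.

After op 1 (write(6)): arr=[6 _ _ _ _] head=0 tail=1 count=1
After op 2 (write(14)): arr=[6 14 _ _ _] head=0 tail=2 count=2
After op 3 (peek()): arr=[6 14 _ _ _] head=0 tail=2 count=2
After op 4 (read()): arr=[6 14 _ _ _] head=1 tail=2 count=1
After op 5 (read()): arr=[6 14 _ _ _] head=2 tail=2 count=0
After op 6 (write(18)): arr=[6 14 18 _ _] head=2 tail=3 count=1
After op 7 (read()): arr=[6 14 18 _ _] head=3 tail=3 count=0
After op 8 (write(19)): arr=[6 14 18 19 _] head=3 tail=4 count=1
After op 9 (read()): arr=[6 14 18 19 _] head=4 tail=4 count=0
After op 10 (write(22)): arr=[6 14 18 19 22] head=4 tail=0 count=1

Answer: none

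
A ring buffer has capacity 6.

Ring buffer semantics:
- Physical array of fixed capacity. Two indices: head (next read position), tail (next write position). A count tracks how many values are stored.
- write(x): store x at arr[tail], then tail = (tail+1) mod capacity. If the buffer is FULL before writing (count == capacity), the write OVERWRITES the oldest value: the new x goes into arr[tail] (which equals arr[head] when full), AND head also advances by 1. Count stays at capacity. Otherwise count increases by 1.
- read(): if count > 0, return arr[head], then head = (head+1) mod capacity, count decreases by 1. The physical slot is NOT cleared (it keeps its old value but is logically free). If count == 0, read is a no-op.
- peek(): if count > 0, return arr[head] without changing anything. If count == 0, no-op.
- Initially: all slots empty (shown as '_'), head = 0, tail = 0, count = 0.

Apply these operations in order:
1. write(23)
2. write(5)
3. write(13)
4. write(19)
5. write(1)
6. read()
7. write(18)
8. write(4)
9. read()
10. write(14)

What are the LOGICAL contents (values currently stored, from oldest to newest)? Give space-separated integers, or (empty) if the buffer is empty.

After op 1 (write(23)): arr=[23 _ _ _ _ _] head=0 tail=1 count=1
After op 2 (write(5)): arr=[23 5 _ _ _ _] head=0 tail=2 count=2
After op 3 (write(13)): arr=[23 5 13 _ _ _] head=0 tail=3 count=3
After op 4 (write(19)): arr=[23 5 13 19 _ _] head=0 tail=4 count=4
After op 5 (write(1)): arr=[23 5 13 19 1 _] head=0 tail=5 count=5
After op 6 (read()): arr=[23 5 13 19 1 _] head=1 tail=5 count=4
After op 7 (write(18)): arr=[23 5 13 19 1 18] head=1 tail=0 count=5
After op 8 (write(4)): arr=[4 5 13 19 1 18] head=1 tail=1 count=6
After op 9 (read()): arr=[4 5 13 19 1 18] head=2 tail=1 count=5
After op 10 (write(14)): arr=[4 14 13 19 1 18] head=2 tail=2 count=6

Answer: 13 19 1 18 4 14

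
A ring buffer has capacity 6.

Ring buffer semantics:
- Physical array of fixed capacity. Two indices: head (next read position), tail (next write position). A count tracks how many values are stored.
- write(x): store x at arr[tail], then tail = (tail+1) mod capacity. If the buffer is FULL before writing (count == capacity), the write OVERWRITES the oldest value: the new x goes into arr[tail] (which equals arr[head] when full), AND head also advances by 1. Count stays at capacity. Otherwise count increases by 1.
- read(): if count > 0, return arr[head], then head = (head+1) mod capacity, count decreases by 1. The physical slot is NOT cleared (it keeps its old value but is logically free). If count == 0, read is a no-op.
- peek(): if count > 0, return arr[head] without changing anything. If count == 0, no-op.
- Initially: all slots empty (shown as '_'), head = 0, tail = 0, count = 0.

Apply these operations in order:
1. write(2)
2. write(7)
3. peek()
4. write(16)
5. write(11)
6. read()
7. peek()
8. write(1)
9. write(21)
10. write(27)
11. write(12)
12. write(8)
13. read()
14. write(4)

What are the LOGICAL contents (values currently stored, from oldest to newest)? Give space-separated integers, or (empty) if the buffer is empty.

Answer: 1 21 27 12 8 4

Derivation:
After op 1 (write(2)): arr=[2 _ _ _ _ _] head=0 tail=1 count=1
After op 2 (write(7)): arr=[2 7 _ _ _ _] head=0 tail=2 count=2
After op 3 (peek()): arr=[2 7 _ _ _ _] head=0 tail=2 count=2
After op 4 (write(16)): arr=[2 7 16 _ _ _] head=0 tail=3 count=3
After op 5 (write(11)): arr=[2 7 16 11 _ _] head=0 tail=4 count=4
After op 6 (read()): arr=[2 7 16 11 _ _] head=1 tail=4 count=3
After op 7 (peek()): arr=[2 7 16 11 _ _] head=1 tail=4 count=3
After op 8 (write(1)): arr=[2 7 16 11 1 _] head=1 tail=5 count=4
After op 9 (write(21)): arr=[2 7 16 11 1 21] head=1 tail=0 count=5
After op 10 (write(27)): arr=[27 7 16 11 1 21] head=1 tail=1 count=6
After op 11 (write(12)): arr=[27 12 16 11 1 21] head=2 tail=2 count=6
After op 12 (write(8)): arr=[27 12 8 11 1 21] head=3 tail=3 count=6
After op 13 (read()): arr=[27 12 8 11 1 21] head=4 tail=3 count=5
After op 14 (write(4)): arr=[27 12 8 4 1 21] head=4 tail=4 count=6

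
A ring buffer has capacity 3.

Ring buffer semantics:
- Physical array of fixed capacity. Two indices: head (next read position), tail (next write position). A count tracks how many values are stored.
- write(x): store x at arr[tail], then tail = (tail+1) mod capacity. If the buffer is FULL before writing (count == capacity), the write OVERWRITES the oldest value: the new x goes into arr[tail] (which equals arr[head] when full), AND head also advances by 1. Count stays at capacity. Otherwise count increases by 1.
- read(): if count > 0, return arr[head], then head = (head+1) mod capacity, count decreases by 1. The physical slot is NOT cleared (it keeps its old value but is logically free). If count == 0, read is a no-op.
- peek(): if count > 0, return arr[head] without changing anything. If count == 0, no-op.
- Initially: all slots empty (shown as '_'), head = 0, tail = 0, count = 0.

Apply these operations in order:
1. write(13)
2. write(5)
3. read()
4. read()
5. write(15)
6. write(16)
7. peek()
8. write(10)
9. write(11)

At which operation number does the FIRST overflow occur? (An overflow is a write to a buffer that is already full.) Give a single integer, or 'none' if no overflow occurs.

After op 1 (write(13)): arr=[13 _ _] head=0 tail=1 count=1
After op 2 (write(5)): arr=[13 5 _] head=0 tail=2 count=2
After op 3 (read()): arr=[13 5 _] head=1 tail=2 count=1
After op 4 (read()): arr=[13 5 _] head=2 tail=2 count=0
After op 5 (write(15)): arr=[13 5 15] head=2 tail=0 count=1
After op 6 (write(16)): arr=[16 5 15] head=2 tail=1 count=2
After op 7 (peek()): arr=[16 5 15] head=2 tail=1 count=2
After op 8 (write(10)): arr=[16 10 15] head=2 tail=2 count=3
After op 9 (write(11)): arr=[16 10 11] head=0 tail=0 count=3

Answer: 9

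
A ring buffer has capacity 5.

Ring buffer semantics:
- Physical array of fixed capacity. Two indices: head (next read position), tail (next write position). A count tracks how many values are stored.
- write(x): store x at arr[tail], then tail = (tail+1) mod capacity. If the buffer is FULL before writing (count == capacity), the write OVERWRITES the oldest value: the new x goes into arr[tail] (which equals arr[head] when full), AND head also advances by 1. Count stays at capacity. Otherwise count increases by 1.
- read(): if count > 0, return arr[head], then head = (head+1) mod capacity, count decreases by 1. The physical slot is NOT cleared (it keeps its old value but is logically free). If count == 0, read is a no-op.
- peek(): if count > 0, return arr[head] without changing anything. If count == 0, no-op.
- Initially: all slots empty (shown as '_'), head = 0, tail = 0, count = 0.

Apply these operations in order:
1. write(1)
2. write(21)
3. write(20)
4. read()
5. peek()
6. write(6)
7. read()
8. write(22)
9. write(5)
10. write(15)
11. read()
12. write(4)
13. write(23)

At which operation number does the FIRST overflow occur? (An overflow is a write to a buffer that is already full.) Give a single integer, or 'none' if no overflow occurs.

After op 1 (write(1)): arr=[1 _ _ _ _] head=0 tail=1 count=1
After op 2 (write(21)): arr=[1 21 _ _ _] head=0 tail=2 count=2
After op 3 (write(20)): arr=[1 21 20 _ _] head=0 tail=3 count=3
After op 4 (read()): arr=[1 21 20 _ _] head=1 tail=3 count=2
After op 5 (peek()): arr=[1 21 20 _ _] head=1 tail=3 count=2
After op 6 (write(6)): arr=[1 21 20 6 _] head=1 tail=4 count=3
After op 7 (read()): arr=[1 21 20 6 _] head=2 tail=4 count=2
After op 8 (write(22)): arr=[1 21 20 6 22] head=2 tail=0 count=3
After op 9 (write(5)): arr=[5 21 20 6 22] head=2 tail=1 count=4
After op 10 (write(15)): arr=[5 15 20 6 22] head=2 tail=2 count=5
After op 11 (read()): arr=[5 15 20 6 22] head=3 tail=2 count=4
After op 12 (write(4)): arr=[5 15 4 6 22] head=3 tail=3 count=5
After op 13 (write(23)): arr=[5 15 4 23 22] head=4 tail=4 count=5

Answer: 13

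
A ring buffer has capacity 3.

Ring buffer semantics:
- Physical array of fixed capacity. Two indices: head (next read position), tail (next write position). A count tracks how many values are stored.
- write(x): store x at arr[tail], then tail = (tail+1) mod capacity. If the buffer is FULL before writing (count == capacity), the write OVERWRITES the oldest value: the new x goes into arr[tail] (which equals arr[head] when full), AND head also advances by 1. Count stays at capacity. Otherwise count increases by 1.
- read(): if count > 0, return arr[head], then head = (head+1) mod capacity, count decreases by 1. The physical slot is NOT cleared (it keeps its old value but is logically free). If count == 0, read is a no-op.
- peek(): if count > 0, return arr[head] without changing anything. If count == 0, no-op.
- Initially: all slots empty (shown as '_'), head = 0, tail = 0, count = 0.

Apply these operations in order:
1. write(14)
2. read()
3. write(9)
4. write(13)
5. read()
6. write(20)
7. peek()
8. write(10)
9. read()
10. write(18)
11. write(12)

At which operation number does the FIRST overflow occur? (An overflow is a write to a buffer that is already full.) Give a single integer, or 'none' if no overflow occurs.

Answer: 11

Derivation:
After op 1 (write(14)): arr=[14 _ _] head=0 tail=1 count=1
After op 2 (read()): arr=[14 _ _] head=1 tail=1 count=0
After op 3 (write(9)): arr=[14 9 _] head=1 tail=2 count=1
After op 4 (write(13)): arr=[14 9 13] head=1 tail=0 count=2
After op 5 (read()): arr=[14 9 13] head=2 tail=0 count=1
After op 6 (write(20)): arr=[20 9 13] head=2 tail=1 count=2
After op 7 (peek()): arr=[20 9 13] head=2 tail=1 count=2
After op 8 (write(10)): arr=[20 10 13] head=2 tail=2 count=3
After op 9 (read()): arr=[20 10 13] head=0 tail=2 count=2
After op 10 (write(18)): arr=[20 10 18] head=0 tail=0 count=3
After op 11 (write(12)): arr=[12 10 18] head=1 tail=1 count=3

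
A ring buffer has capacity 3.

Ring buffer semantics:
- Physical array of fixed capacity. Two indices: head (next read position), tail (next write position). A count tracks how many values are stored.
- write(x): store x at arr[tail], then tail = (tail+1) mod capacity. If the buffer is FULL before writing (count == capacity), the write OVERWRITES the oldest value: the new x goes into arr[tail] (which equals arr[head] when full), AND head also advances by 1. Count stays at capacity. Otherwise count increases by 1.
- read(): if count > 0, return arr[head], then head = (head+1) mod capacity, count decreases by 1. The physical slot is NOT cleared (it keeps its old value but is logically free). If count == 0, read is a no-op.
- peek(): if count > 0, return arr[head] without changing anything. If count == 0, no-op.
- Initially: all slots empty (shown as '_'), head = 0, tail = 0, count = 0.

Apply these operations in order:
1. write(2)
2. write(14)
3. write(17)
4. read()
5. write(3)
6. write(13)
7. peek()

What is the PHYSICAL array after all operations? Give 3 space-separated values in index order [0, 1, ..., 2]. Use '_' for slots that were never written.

After op 1 (write(2)): arr=[2 _ _] head=0 tail=1 count=1
After op 2 (write(14)): arr=[2 14 _] head=0 tail=2 count=2
After op 3 (write(17)): arr=[2 14 17] head=0 tail=0 count=3
After op 4 (read()): arr=[2 14 17] head=1 tail=0 count=2
After op 5 (write(3)): arr=[3 14 17] head=1 tail=1 count=3
After op 6 (write(13)): arr=[3 13 17] head=2 tail=2 count=3
After op 7 (peek()): arr=[3 13 17] head=2 tail=2 count=3

Answer: 3 13 17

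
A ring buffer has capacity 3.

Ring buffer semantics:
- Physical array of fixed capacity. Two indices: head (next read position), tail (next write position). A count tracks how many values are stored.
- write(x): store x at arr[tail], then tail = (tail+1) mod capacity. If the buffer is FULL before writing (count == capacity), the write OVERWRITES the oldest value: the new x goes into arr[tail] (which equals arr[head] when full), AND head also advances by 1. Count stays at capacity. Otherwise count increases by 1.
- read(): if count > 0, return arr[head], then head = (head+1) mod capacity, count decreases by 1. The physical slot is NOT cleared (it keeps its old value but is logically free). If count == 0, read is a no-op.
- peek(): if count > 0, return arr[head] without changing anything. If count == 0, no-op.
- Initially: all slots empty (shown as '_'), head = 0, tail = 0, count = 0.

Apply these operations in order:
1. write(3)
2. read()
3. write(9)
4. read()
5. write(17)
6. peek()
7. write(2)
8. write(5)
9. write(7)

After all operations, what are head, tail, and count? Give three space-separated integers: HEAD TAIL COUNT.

After op 1 (write(3)): arr=[3 _ _] head=0 tail=1 count=1
After op 2 (read()): arr=[3 _ _] head=1 tail=1 count=0
After op 3 (write(9)): arr=[3 9 _] head=1 tail=2 count=1
After op 4 (read()): arr=[3 9 _] head=2 tail=2 count=0
After op 5 (write(17)): arr=[3 9 17] head=2 tail=0 count=1
After op 6 (peek()): arr=[3 9 17] head=2 tail=0 count=1
After op 7 (write(2)): arr=[2 9 17] head=2 tail=1 count=2
After op 8 (write(5)): arr=[2 5 17] head=2 tail=2 count=3
After op 9 (write(7)): arr=[2 5 7] head=0 tail=0 count=3

Answer: 0 0 3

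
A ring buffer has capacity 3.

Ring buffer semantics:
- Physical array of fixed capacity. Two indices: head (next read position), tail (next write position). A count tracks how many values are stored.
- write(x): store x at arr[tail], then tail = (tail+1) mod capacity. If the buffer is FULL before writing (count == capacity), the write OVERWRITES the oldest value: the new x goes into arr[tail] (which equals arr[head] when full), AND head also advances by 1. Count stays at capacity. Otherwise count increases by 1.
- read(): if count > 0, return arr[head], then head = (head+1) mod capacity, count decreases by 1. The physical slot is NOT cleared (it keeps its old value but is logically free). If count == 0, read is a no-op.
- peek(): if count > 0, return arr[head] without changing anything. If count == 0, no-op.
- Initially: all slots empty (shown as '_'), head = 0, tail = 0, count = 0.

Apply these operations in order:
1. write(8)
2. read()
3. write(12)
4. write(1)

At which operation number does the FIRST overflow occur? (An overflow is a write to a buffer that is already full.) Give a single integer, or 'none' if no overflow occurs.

After op 1 (write(8)): arr=[8 _ _] head=0 tail=1 count=1
After op 2 (read()): arr=[8 _ _] head=1 tail=1 count=0
After op 3 (write(12)): arr=[8 12 _] head=1 tail=2 count=1
After op 4 (write(1)): arr=[8 12 1] head=1 tail=0 count=2

Answer: none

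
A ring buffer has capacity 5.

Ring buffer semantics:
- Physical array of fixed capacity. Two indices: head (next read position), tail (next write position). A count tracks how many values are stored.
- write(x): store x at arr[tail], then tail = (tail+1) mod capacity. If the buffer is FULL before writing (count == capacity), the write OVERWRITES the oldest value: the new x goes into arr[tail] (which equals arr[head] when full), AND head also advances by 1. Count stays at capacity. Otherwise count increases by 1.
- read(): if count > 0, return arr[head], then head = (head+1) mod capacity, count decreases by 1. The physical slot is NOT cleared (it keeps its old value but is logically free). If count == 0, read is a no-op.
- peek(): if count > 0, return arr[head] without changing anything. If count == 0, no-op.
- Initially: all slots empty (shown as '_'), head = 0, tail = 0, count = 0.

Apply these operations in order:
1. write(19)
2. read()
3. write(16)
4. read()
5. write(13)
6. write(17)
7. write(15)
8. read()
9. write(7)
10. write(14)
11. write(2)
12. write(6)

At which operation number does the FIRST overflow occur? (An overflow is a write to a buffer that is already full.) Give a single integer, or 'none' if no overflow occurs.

Answer: 12

Derivation:
After op 1 (write(19)): arr=[19 _ _ _ _] head=0 tail=1 count=1
After op 2 (read()): arr=[19 _ _ _ _] head=1 tail=1 count=0
After op 3 (write(16)): arr=[19 16 _ _ _] head=1 tail=2 count=1
After op 4 (read()): arr=[19 16 _ _ _] head=2 tail=2 count=0
After op 5 (write(13)): arr=[19 16 13 _ _] head=2 tail=3 count=1
After op 6 (write(17)): arr=[19 16 13 17 _] head=2 tail=4 count=2
After op 7 (write(15)): arr=[19 16 13 17 15] head=2 tail=0 count=3
After op 8 (read()): arr=[19 16 13 17 15] head=3 tail=0 count=2
After op 9 (write(7)): arr=[7 16 13 17 15] head=3 tail=1 count=3
After op 10 (write(14)): arr=[7 14 13 17 15] head=3 tail=2 count=4
After op 11 (write(2)): arr=[7 14 2 17 15] head=3 tail=3 count=5
After op 12 (write(6)): arr=[7 14 2 6 15] head=4 tail=4 count=5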